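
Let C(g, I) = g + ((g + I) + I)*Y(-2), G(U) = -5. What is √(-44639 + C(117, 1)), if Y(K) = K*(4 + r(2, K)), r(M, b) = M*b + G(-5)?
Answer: 2*I*√10833 ≈ 208.16*I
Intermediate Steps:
r(M, b) = -5 + M*b (r(M, b) = M*b - 5 = -5 + M*b)
Y(K) = K*(-1 + 2*K) (Y(K) = K*(4 + (-5 + 2*K)) = K*(-1 + 2*K))
C(g, I) = 11*g + 20*I (C(g, I) = g + ((g + I) + I)*(-2*(-1 + 2*(-2))) = g + ((I + g) + I)*(-2*(-1 - 4)) = g + (g + 2*I)*(-2*(-5)) = g + (g + 2*I)*10 = g + (10*g + 20*I) = 11*g + 20*I)
√(-44639 + C(117, 1)) = √(-44639 + (11*117 + 20*1)) = √(-44639 + (1287 + 20)) = √(-44639 + 1307) = √(-43332) = 2*I*√10833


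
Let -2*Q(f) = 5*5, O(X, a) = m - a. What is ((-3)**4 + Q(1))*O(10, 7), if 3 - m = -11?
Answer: 959/2 ≈ 479.50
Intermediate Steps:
m = 14 (m = 3 - 1*(-11) = 3 + 11 = 14)
O(X, a) = 14 - a
Q(f) = -25/2 (Q(f) = -5*5/2 = -1/2*25 = -25/2)
((-3)**4 + Q(1))*O(10, 7) = ((-3)**4 - 25/2)*(14 - 1*7) = (81 - 25/2)*(14 - 7) = (137/2)*7 = 959/2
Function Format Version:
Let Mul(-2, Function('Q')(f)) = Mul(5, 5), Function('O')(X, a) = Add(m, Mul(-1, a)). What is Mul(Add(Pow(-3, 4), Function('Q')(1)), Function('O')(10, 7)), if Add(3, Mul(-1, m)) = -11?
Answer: Rational(959, 2) ≈ 479.50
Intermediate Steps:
m = 14 (m = Add(3, Mul(-1, -11)) = Add(3, 11) = 14)
Function('O')(X, a) = Add(14, Mul(-1, a))
Function('Q')(f) = Rational(-25, 2) (Function('Q')(f) = Mul(Rational(-1, 2), Mul(5, 5)) = Mul(Rational(-1, 2), 25) = Rational(-25, 2))
Mul(Add(Pow(-3, 4), Function('Q')(1)), Function('O')(10, 7)) = Mul(Add(Pow(-3, 4), Rational(-25, 2)), Add(14, Mul(-1, 7))) = Mul(Add(81, Rational(-25, 2)), Add(14, -7)) = Mul(Rational(137, 2), 7) = Rational(959, 2)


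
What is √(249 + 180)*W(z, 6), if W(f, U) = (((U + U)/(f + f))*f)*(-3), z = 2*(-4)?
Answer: -18*√429 ≈ -372.82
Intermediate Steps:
z = -8
W(f, U) = -3*U (W(f, U) = (((2*U)/((2*f)))*f)*(-3) = (((2*U)*(1/(2*f)))*f)*(-3) = ((U/f)*f)*(-3) = U*(-3) = -3*U)
√(249 + 180)*W(z, 6) = √(249 + 180)*(-3*6) = √429*(-18) = -18*√429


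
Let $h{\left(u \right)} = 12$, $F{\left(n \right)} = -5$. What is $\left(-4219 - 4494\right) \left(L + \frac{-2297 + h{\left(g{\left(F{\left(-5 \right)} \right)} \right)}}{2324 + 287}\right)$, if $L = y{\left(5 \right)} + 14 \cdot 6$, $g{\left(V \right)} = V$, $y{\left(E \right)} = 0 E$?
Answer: $- \frac{1891060807}{2611} \approx -7.2427 \cdot 10^{5}$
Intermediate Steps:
$y{\left(E \right)} = 0$
$L = 84$ ($L = 0 + 14 \cdot 6 = 0 + 84 = 84$)
$\left(-4219 - 4494\right) \left(L + \frac{-2297 + h{\left(g{\left(F{\left(-5 \right)} \right)} \right)}}{2324 + 287}\right) = \left(-4219 - 4494\right) \left(84 + \frac{-2297 + 12}{2324 + 287}\right) = - 8713 \left(84 - \frac{2285}{2611}\right) = \left(-8713\right) \frac{217039}{2611} = - \frac{1891060807}{2611}$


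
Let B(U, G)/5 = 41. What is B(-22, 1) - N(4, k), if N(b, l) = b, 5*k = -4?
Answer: 201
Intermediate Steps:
k = -4/5 (k = (1/5)*(-4) = -4/5 ≈ -0.80000)
B(U, G) = 205 (B(U, G) = 5*41 = 205)
B(-22, 1) - N(4, k) = 205 - 1*4 = 205 - 4 = 201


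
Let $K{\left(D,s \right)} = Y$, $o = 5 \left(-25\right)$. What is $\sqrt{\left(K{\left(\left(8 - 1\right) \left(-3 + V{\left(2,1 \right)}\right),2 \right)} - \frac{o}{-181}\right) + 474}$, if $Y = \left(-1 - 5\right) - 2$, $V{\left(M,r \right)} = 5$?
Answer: $\frac{\sqrt{15244001}}{181} \approx 21.571$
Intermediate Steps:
$o = -125$
$Y = -8$ ($Y = -6 - 2 = -8$)
$K{\left(D,s \right)} = -8$
$\sqrt{\left(K{\left(\left(8 - 1\right) \left(-3 + V{\left(2,1 \right)}\right),2 \right)} - \frac{o}{-181}\right) + 474} = \sqrt{\left(-8 - - \frac{125}{-181}\right) + 474} = \sqrt{\left(-8 - \left(-125\right) \left(- \frac{1}{181}\right)\right) + 474} = \sqrt{\left(-8 - \frac{125}{181}\right) + 474} = \sqrt{- \frac{1573}{181} + 474} = \sqrt{\frac{84221}{181}} = \frac{\sqrt{15244001}}{181}$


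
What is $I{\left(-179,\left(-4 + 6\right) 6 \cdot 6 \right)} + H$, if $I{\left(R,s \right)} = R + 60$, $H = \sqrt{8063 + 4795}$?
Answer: $-119 + \sqrt{12858} \approx -5.6069$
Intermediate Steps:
$H = \sqrt{12858} \approx 113.39$
$I{\left(R,s \right)} = 60 + R$
$I{\left(-179,\left(-4 + 6\right) 6 \cdot 6 \right)} + H = \left(60 - 179\right) + \sqrt{12858} = -119 + \sqrt{12858}$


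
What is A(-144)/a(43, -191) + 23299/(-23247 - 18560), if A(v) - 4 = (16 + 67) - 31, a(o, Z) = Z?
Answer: -6791301/7985137 ≈ -0.85049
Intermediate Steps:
A(v) = 56 (A(v) = 4 + ((16 + 67) - 31) = 4 + (83 - 31) = 4 + 52 = 56)
A(-144)/a(43, -191) + 23299/(-23247 - 18560) = 56/(-191) + 23299/(-23247 - 18560) = 56*(-1/191) + 23299/(-41807) = -56/191 + 23299*(-1/41807) = -56/191 - 23299/41807 = -6791301/7985137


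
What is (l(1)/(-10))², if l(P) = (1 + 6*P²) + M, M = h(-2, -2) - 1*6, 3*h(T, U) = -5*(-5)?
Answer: 196/225 ≈ 0.87111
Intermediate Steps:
h(T, U) = 25/3 (h(T, U) = (-5*(-5))/3 = (⅓)*25 = 25/3)
M = 7/3 (M = 25/3 - 1*6 = 25/3 - 6 = 7/3 ≈ 2.3333)
l(P) = 10/3 + 6*P² (l(P) = (1 + 6*P²) + 7/3 = 10/3 + 6*P²)
(l(1)/(-10))² = ((10/3 + 6*1²)/(-10))² = (-(10/3 + 6*1)/10)² = (-(10/3 + 6)/10)² = (-⅒*28/3)² = (-14/15)² = 196/225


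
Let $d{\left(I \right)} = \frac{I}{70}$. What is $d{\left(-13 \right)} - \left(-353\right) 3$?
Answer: $\frac{74117}{70} \approx 1058.8$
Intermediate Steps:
$d{\left(I \right)} = \frac{I}{70}$ ($d{\left(I \right)} = I \frac{1}{70} = \frac{I}{70}$)
$d{\left(-13 \right)} - \left(-353\right) 3 = \frac{1}{70} \left(-13\right) - \left(-353\right) 3 = - \frac{13}{70} - -1059 = - \frac{13}{70} + 1059 = \frac{74117}{70}$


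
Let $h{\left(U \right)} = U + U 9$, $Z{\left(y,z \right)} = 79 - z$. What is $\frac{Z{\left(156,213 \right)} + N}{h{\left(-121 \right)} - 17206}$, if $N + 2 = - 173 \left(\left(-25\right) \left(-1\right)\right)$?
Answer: $\frac{4461}{18416} \approx 0.24223$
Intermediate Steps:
$h{\left(U \right)} = 10 U$ ($h{\left(U \right)} = U + 9 U = 10 U$)
$N = -4327$ ($N = -2 - 173 \left(\left(-25\right) \left(-1\right)\right) = -2 - 4325 = -4327$)
$\frac{Z{\left(156,213 \right)} + N}{h{\left(-121 \right)} - 17206} = \frac{\left(79 - 213\right) - 4327}{10 \left(-121\right) - 17206} = \frac{\left(79 - 213\right) - 4327}{-1210 - 17206} = \frac{-134 - 4327}{-18416} = \left(-4461\right) \left(- \frac{1}{18416}\right) = \frac{4461}{18416}$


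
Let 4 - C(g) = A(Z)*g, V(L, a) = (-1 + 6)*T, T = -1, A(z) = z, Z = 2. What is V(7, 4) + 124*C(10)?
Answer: -1989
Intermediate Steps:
V(L, a) = -5 (V(L, a) = (-1 + 6)*(-1) = 5*(-1) = -5)
C(g) = 4 - 2*g
V(7, 4) + 124*C(10) = -5 + 124*(4 - 2*10) = -5 + 124*(4 - 20) = -5 + 124*(-16) = -5 - 1984 = -1989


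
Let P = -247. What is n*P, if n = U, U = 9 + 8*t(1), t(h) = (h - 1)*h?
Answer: -2223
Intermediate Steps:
t(h) = h*(-1 + h) (t(h) = (-1 + h)*h = h*(-1 + h))
U = 9 (U = 9 + 8*(1*(-1 + 1)) = 9 + 8*(1*0) = 9 + 8*0 = 9 + 0 = 9)
n = 9
n*P = 9*(-247) = -2223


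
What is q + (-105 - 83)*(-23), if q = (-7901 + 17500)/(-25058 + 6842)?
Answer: 78756385/18216 ≈ 4323.5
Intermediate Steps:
q = -9599/18216 (q = 9599/(-18216) = 9599*(-1/18216) = -9599/18216 ≈ -0.52695)
q + (-105 - 83)*(-23) = -9599/18216 + (-105 - 83)*(-23) = -9599/18216 - 188*(-23) = -9599/18216 + 4324 = 78756385/18216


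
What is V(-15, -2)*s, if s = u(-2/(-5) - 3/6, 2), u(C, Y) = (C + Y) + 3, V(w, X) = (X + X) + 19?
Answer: 147/2 ≈ 73.500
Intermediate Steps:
V(w, X) = 19 + 2*X (V(w, X) = 2*X + 19 = 19 + 2*X)
u(C, Y) = 3 + C + Y
s = 49/10 (s = 3 + (-2/(-5) - 3/6) + 2 = 3 + (-2*(-1/5) - 3*1/6) + 2 = 3 + (2/5 - 1/2) + 2 = 3 - 1/10 + 2 = 49/10 ≈ 4.9000)
V(-15, -2)*s = (19 + 2*(-2))*(49/10) = (19 - 4)*(49/10) = 15*(49/10) = 147/2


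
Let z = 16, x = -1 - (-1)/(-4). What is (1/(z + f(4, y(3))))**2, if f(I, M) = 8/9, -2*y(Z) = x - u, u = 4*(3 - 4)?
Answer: 81/23104 ≈ 0.0035059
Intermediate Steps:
x = -5/4 (x = -1 - (-1)*(-1)/4 = -1 - 1*1/4 = -1 - 1/4 = -5/4 ≈ -1.2500)
u = -4 (u = 4*(-1) = -4)
y(Z) = -11/8 (y(Z) = -(-5/4 - 1*(-4))/2 = -(-5/4 + 4)/2 = -1/2*11/4 = -11/8)
f(I, M) = 8/9 (f(I, M) = 8*(1/9) = 8/9)
(1/(z + f(4, y(3))))**2 = (1/(16 + 8/9))**2 = (1/(152/9))**2 = (9/152)**2 = 81/23104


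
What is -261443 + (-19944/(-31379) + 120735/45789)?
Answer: -125213335834784/478937677 ≈ -2.6144e+5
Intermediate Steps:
-261443 + (-19944/(-31379) + 120735/45789) = -261443 + (-19944*(-1/31379) + 120735*(1/45789)) = -261443 + (19944/31379 + 40245/15263) = -261443 + 1567253127/478937677 = -125213335834784/478937677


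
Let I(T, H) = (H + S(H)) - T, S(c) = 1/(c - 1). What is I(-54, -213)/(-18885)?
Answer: 34027/4041390 ≈ 0.0084196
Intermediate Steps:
S(c) = 1/(-1 + c)
I(T, H) = H + 1/(-1 + H) - T (I(T, H) = (H + 1/(-1 + H)) - T = H + 1/(-1 + H) - T)
I(-54, -213)/(-18885) = ((1 + (-1 - 213)*(-213 - 1*(-54)))/(-1 - 213))/(-18885) = ((1 - 214*(-213 + 54))/(-214))*(-1/18885) = -(1 - 214*(-159))/214*(-1/18885) = -(1 + 34026)/214*(-1/18885) = -1/214*34027*(-1/18885) = -34027/214*(-1/18885) = 34027/4041390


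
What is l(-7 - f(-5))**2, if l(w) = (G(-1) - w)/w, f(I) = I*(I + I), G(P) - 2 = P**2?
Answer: 400/361 ≈ 1.1080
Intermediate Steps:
G(P) = 2 + P**2
f(I) = 2*I**2 (f(I) = I*(2*I) = 2*I**2)
l(w) = (3 - w)/w (l(w) = ((2 + (-1)**2) - w)/w = ((2 + 1) - w)/w = (3 - w)/w)
l(-7 - f(-5))**2 = ((3 - (-7 - 2*(-5)**2))/(-7 - 2*(-5)**2))**2 = ((3 - (-7 - 2*25))/(-7 - 2*25))**2 = ((3 - (-7 - 1*50))/(-7 - 1*50))**2 = ((3 - (-7 - 50))/(-7 - 50))**2 = ((3 - 1*(-57))/(-57))**2 = (-(3 + 57)/57)**2 = (-1/57*60)**2 = (-20/19)**2 = 400/361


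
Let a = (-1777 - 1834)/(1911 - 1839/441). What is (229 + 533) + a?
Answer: 213060831/280304 ≈ 760.11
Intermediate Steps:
a = -530817/280304 (a = -3611/(1911 - 1839*1/441) = -3611/(1911 - 613/147) = -3611/280304/147 = -3611*147/280304 = -530817/280304 ≈ -1.8937)
(229 + 533) + a = (229 + 533) - 530817/280304 = 762 - 530817/280304 = 213060831/280304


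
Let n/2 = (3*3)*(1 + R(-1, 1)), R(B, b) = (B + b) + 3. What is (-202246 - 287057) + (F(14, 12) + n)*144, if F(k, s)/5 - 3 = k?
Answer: -466695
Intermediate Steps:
R(B, b) = 3 + B + b
F(k, s) = 15 + 5*k
n = 72 (n = 2*((3*3)*(1 + (3 - 1 + 1))) = 2*(9*(1 + 3)) = 2*(9*4) = 2*36 = 72)
(-202246 - 287057) + (F(14, 12) + n)*144 = (-202246 - 287057) + ((15 + 5*14) + 72)*144 = -489303 + ((15 + 70) + 72)*144 = -489303 + (85 + 72)*144 = -489303 + 157*144 = -489303 + 22608 = -466695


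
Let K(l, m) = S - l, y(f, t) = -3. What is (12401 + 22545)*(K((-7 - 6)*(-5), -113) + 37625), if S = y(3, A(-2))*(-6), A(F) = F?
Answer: 1313200788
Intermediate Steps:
S = 18 (S = -3*(-6) = 18)
K(l, m) = 18 - l
(12401 + 22545)*(K((-7 - 6)*(-5), -113) + 37625) = (12401 + 22545)*((18 - (-7 - 6)*(-5)) + 37625) = 34946*((18 - (-13)*(-5)) + 37625) = 34946*((18 - 1*65) + 37625) = 34946*((18 - 65) + 37625) = 34946*(-47 + 37625) = 34946*37578 = 1313200788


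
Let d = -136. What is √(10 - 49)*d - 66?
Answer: -66 - 136*I*√39 ≈ -66.0 - 849.32*I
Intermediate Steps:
√(10 - 49)*d - 66 = √(10 - 49)*(-136) - 66 = √(-39)*(-136) - 66 = (I*√39)*(-136) - 66 = -136*I*√39 - 66 = -66 - 136*I*√39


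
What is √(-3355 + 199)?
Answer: 2*I*√789 ≈ 56.178*I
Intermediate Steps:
√(-3355 + 199) = √(-3156) = 2*I*√789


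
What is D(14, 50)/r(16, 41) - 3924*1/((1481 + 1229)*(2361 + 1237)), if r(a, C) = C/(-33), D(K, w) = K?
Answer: -1126232211/99943445 ≈ -11.269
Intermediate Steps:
r(a, C) = -C/33 (r(a, C) = C*(-1/33) = -C/33)
D(14, 50)/r(16, 41) - 3924*1/((1481 + 1229)*(2361 + 1237)) = 14/((-1/33*41)) - 3924*1/((1481 + 1229)*(2361 + 1237)) = 14/(-41/33) - 3924/(3598*2710) = 14*(-33/41) - 3924/9750580 = -462/41 - 3924*1/9750580 = -462/41 - 981/2437645 = -1126232211/99943445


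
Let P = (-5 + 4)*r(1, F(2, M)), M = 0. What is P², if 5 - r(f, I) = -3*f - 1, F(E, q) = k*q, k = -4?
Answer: 81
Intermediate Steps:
F(E, q) = -4*q
r(f, I) = 6 + 3*f (r(f, I) = 5 - (-3*f - 1) = 5 - (-1 - 3*f) = 5 + (1 + 3*f) = 6 + 3*f)
P = -9 (P = (-5 + 4)*(6 + 3*1) = -(6 + 3) = -1*9 = -9)
P² = (-9)² = 81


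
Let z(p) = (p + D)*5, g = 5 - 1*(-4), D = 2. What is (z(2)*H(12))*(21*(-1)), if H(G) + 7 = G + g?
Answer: -5880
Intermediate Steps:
g = 9 (g = 5 + 4 = 9)
H(G) = 2 + G (H(G) = -7 + (G + 9) = -7 + (9 + G) = 2 + G)
z(p) = 10 + 5*p (z(p) = (p + 2)*5 = (2 + p)*5 = 10 + 5*p)
(z(2)*H(12))*(21*(-1)) = ((10 + 5*2)*(2 + 12))*(21*(-1)) = ((10 + 10)*14)*(-21) = (20*14)*(-21) = 280*(-21) = -5880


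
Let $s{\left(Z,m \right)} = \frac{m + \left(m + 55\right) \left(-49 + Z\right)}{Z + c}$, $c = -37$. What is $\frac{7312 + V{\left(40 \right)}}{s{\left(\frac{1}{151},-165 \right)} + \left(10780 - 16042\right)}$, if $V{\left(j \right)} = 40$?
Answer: $- \frac{1955632}{1437257} \approx -1.3607$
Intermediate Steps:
$s{\left(Z,m \right)} = \frac{m + \left(-49 + Z\right) \left(55 + m\right)}{-37 + Z}$ ($s{\left(Z,m \right)} = \frac{m + \left(m + 55\right) \left(-49 + Z\right)}{Z - 37} = \frac{m + \left(55 + m\right) \left(-49 + Z\right)}{-37 + Z} = \frac{m + \left(-49 + Z\right) \left(55 + m\right)}{-37 + Z}$)
$\frac{7312 + V{\left(40 \right)}}{s{\left(\frac{1}{151},-165 \right)} + \left(10780 - 16042\right)} = \frac{7312 + 40}{\frac{-2695 - -7920 + \frac{55}{151} + \frac{1}{151} \left(-165\right)}{-37 + \frac{1}{151}} + \left(10780 - 16042\right)} = \frac{7352}{\frac{-2695 + 7920 + 55 \cdot \frac{1}{151} + \frac{1}{151} \left(-165\right)}{-37 + \frac{1}{151}} - 5262} = \frac{7352}{\frac{-2695 + 7920 + \frac{55}{151} - \frac{165}{151}}{- \frac{5586}{151}} - 5262} = \frac{7352}{\left(- \frac{151}{5586}\right) \frac{788865}{151} - 5262} = \frac{7352}{- \frac{37565}{266} - 5262} = \frac{7352}{- \frac{1437257}{266}} = 7352 \left(- \frac{266}{1437257}\right) = - \frac{1955632}{1437257}$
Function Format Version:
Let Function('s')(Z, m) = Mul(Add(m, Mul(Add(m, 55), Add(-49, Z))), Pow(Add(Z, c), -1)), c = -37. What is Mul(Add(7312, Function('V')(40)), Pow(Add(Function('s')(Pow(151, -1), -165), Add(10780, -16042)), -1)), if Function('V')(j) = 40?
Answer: Rational(-1955632, 1437257) ≈ -1.3607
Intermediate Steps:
Function('s')(Z, m) = Mul(Pow(Add(-37, Z), -1), Add(m, Mul(Add(-49, Z), Add(55, m)))) (Function('s')(Z, m) = Mul(Add(m, Mul(Add(m, 55), Add(-49, Z))), Pow(Add(Z, -37), -1)) = Mul(Add(m, Mul(Add(55, m), Add(-49, Z))), Pow(Add(-37, Z), -1)) = Mul(Add(m, Mul(Add(-49, Z), Add(55, m))), Pow(Add(-37, Z), -1)) = Mul(Pow(Add(-37, Z), -1), Add(m, Mul(Add(-49, Z), Add(55, m)))))
Mul(Add(7312, Function('V')(40)), Pow(Add(Function('s')(Pow(151, -1), -165), Add(10780, -16042)), -1)) = Mul(Add(7312, 40), Pow(Add(Mul(Pow(Add(-37, Pow(151, -1)), -1), Add(-2695, Mul(-48, -165), Mul(55, Pow(151, -1)), Mul(Pow(151, -1), -165))), Add(10780, -16042)), -1)) = Mul(7352, Pow(Add(Mul(Pow(Add(-37, Rational(1, 151)), -1), Add(-2695, 7920, Mul(55, Rational(1, 151)), Mul(Rational(1, 151), -165))), -5262), -1)) = Mul(7352, Pow(Add(Mul(Pow(Rational(-5586, 151), -1), Add(-2695, 7920, Rational(55, 151), Rational(-165, 151))), -5262), -1)) = Mul(7352, Pow(Add(Mul(Rational(-151, 5586), Rational(788865, 151)), -5262), -1)) = Mul(7352, Pow(Add(Rational(-37565, 266), -5262), -1)) = Mul(7352, Pow(Rational(-1437257, 266), -1)) = Mul(7352, Rational(-266, 1437257)) = Rational(-1955632, 1437257)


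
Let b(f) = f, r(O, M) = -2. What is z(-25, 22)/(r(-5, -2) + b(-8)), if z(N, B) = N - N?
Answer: 0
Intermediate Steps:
z(N, B) = 0
z(-25, 22)/(r(-5, -2) + b(-8)) = 0/(-2 - 8) = 0/(-10) = 0*(-1/10) = 0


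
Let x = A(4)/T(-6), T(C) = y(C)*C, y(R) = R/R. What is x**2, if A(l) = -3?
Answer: 1/4 ≈ 0.25000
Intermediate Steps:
y(R) = 1
T(C) = C (T(C) = 1*C = C)
x = 1/2 (x = -3/(-6) = -3*(-1/6) = 1/2 ≈ 0.50000)
x**2 = (1/2)**2 = 1/4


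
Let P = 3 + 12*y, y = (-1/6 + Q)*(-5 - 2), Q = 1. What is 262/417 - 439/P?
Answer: 200617/27939 ≈ 7.1805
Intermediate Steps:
y = -35/6 (y = (-1/6 + 1)*(-5 - 2) = (-1*⅙ + 1)*(-7) = (-⅙ + 1)*(-7) = (⅚)*(-7) = -35/6 ≈ -5.8333)
P = -67 (P = 3 + 12*(-35/6) = 3 - 70 = -67)
262/417 - 439/P = 262/417 - 439/(-67) = 262*(1/417) - 439*(-1/67) = 262/417 + 439/67 = 200617/27939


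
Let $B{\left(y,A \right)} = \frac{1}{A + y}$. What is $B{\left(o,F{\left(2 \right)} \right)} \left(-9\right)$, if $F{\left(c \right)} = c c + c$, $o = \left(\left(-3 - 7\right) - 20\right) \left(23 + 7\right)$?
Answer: $\frac{3}{298} \approx 0.010067$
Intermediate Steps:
$o = -900$ ($o = \left(-10 - 20\right) 30 = \left(-30\right) 30 = -900$)
$F{\left(c \right)} = c + c^{2}$ ($F{\left(c \right)} = c^{2} + c = c + c^{2}$)
$B{\left(o,F{\left(2 \right)} \right)} \left(-9\right) = \frac{1}{2 \left(1 + 2\right) - 900} \left(-9\right) = \frac{1}{2 \cdot 3 - 900} \left(-9\right) = \frac{1}{6 - 900} \left(-9\right) = \frac{1}{-894} \left(-9\right) = \left(- \frac{1}{894}\right) \left(-9\right) = \frac{3}{298}$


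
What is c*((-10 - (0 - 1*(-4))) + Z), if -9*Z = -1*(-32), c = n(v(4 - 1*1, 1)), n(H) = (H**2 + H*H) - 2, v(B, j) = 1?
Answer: 0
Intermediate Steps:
n(H) = -2 + 2*H**2 (n(H) = (H**2 + H**2) - 2 = 2*H**2 - 2 = -2 + 2*H**2)
c = 0 (c = -2 + 2*1**2 = -2 + 2*1 = -2 + 2 = 0)
Z = -32/9 (Z = -(-1)*(-32)/9 = -1/9*32 = -32/9 ≈ -3.5556)
c*((-10 - (0 - 1*(-4))) + Z) = 0*((-10 - (0 - 1*(-4))) - 32/9) = 0*((-10 - (0 + 4)) - 32/9) = 0*((-10 - 1*4) - 32/9) = 0*((-10 - 4) - 32/9) = 0*(-14 - 32/9) = 0*(-158/9) = 0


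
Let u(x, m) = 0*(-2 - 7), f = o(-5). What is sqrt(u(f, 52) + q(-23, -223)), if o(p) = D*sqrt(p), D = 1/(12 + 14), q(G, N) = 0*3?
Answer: 0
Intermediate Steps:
q(G, N) = 0
D = 1/26 ≈ 0.038462
o(p) = sqrt(p)/26
f = I*sqrt(5)/26 (f = sqrt(-5)/26 = (I*sqrt(5))/26 = I*sqrt(5)/26 ≈ 0.086003*I)
u(x, m) = 0 (u(x, m) = 0*(-9) = 0)
sqrt(u(f, 52) + q(-23, -223)) = sqrt(0 + 0) = sqrt(0) = 0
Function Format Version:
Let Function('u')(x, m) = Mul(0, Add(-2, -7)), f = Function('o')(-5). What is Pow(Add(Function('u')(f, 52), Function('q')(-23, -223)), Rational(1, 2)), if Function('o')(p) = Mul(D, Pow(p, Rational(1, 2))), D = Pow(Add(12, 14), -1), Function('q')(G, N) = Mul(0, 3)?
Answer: 0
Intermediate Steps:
Function('q')(G, N) = 0
D = Rational(1, 26) (D = Pow(26, -1) = Rational(1, 26) ≈ 0.038462)
Function('o')(p) = Mul(Rational(1, 26), Pow(p, Rational(1, 2)))
f = Mul(Rational(1, 26), I, Pow(5, Rational(1, 2))) (f = Mul(Rational(1, 26), Pow(-5, Rational(1, 2))) = Mul(Rational(1, 26), Mul(I, Pow(5, Rational(1, 2)))) = Mul(Rational(1, 26), I, Pow(5, Rational(1, 2))) ≈ Mul(0.086003, I))
Function('u')(x, m) = 0 (Function('u')(x, m) = Mul(0, -9) = 0)
Pow(Add(Function('u')(f, 52), Function('q')(-23, -223)), Rational(1, 2)) = Pow(Add(0, 0), Rational(1, 2)) = Pow(0, Rational(1, 2)) = 0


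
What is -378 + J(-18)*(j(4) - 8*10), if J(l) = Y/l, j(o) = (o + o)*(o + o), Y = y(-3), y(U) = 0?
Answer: -378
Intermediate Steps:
Y = 0
j(o) = 4*o² (j(o) = (2*o)*(2*o) = 4*o²)
J(l) = 0 (J(l) = 0/l = 0)
-378 + J(-18)*(j(4) - 8*10) = -378 + 0*(4*4² - 8*10) = -378 + 0*(4*16 - 80) = -378 + 0*(64 - 80) = -378 + 0*(-16) = -378 + 0 = -378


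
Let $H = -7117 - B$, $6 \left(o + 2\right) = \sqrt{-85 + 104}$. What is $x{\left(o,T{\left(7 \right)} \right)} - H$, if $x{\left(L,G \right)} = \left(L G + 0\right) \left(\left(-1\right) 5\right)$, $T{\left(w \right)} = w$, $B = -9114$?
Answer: $-1927 - \frac{35 \sqrt{19}}{6} \approx -1952.4$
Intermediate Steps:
$o = -2 + \frac{\sqrt{19}}{6}$ ($o = -2 + \frac{\sqrt{-85 + 104}}{6} = -2 + \frac{\sqrt{19}}{6} \approx -1.2735$)
$H = 1997$ ($H = -7117 - -9114 = -7117 + 9114 = 1997$)
$x{\left(L,G \right)} = - 5 G L$ ($x{\left(L,G \right)} = \left(G L + 0\right) \left(-5\right) = G L \left(-5\right) = - 5 G L$)
$x{\left(o,T{\left(7 \right)} \right)} - H = \left(-5\right) 7 \left(-2 + \frac{\sqrt{19}}{6}\right) - 1997 = \left(70 - \frac{35 \sqrt{19}}{6}\right) - 1997 = -1927 - \frac{35 \sqrt{19}}{6}$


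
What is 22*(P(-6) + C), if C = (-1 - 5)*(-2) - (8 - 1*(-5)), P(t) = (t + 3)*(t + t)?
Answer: 770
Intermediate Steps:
P(t) = 2*t*(3 + t) (P(t) = (3 + t)*(2*t) = 2*t*(3 + t))
C = -1 (C = -6*(-2) - (8 + 5) = 12 - 1*13 = 12 - 13 = -1)
22*(P(-6) + C) = 22*(2*(-6)*(3 - 6) - 1) = 22*(2*(-6)*(-3) - 1) = 22*(36 - 1) = 22*35 = 770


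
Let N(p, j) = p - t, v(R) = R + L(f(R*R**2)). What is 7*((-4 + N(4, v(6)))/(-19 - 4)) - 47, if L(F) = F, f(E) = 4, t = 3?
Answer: -1060/23 ≈ -46.087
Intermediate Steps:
v(R) = 4 + R (v(R) = R + 4 = 4 + R)
N(p, j) = -3 + p (N(p, j) = p - 1*3 = p - 3 = -3 + p)
7*((-4 + N(4, v(6)))/(-19 - 4)) - 47 = 7*((-4 + (-3 + 4))/(-19 - 4)) - 47 = 7*((-4 + 1)/(-23)) - 47 = 7*(-3*(-1/23)) - 47 = 7*(3/23) - 47 = 21/23 - 47 = -1060/23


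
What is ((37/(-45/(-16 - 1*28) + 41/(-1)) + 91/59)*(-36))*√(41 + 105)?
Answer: -2304612*√146/103781 ≈ -268.32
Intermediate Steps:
((37/(-45/(-16 - 1*28) + 41/(-1)) + 91/59)*(-36))*√(41 + 105) = ((37/(-45/(-16 - 28) + 41*(-1)) + 91*(1/59))*(-36))*√146 = ((37/(-45/(-44) - 41) + 91/59)*(-36))*√146 = ((37/(-45*(-1/44) - 41) + 91/59)*(-36))*√146 = ((37/(45/44 - 41) + 91/59)*(-36))*√146 = ((37/(-1759/44) + 91/59)*(-36))*√146 = ((37*(-44/1759) + 91/59)*(-36))*√146 = ((-1628/1759 + 91/59)*(-36))*√146 = ((64017/103781)*(-36))*√146 = -2304612*√146/103781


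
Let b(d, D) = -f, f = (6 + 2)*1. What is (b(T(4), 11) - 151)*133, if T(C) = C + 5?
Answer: -21147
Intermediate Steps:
T(C) = 5 + C
f = 8 (f = 8*1 = 8)
b(d, D) = -8 (b(d, D) = -1*8 = -8)
(b(T(4), 11) - 151)*133 = (-8 - 151)*133 = -159*133 = -21147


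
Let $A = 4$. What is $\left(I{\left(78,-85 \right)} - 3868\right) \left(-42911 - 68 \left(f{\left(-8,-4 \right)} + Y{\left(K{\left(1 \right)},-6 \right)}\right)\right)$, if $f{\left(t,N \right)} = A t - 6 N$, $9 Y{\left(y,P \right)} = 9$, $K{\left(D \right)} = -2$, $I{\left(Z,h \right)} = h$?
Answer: $167745555$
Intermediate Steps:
$Y{\left(y,P \right)} = 1$ ($Y{\left(y,P \right)} = \frac{1}{9} \cdot 9 = 1$)
$f{\left(t,N \right)} = - 6 N + 4 t$ ($f{\left(t,N \right)} = 4 t - 6 N = - 6 N + 4 t$)
$\left(I{\left(78,-85 \right)} - 3868\right) \left(-42911 - 68 \left(f{\left(-8,-4 \right)} + Y{\left(K{\left(1 \right)},-6 \right)}\right)\right) = \left(-85 - 3868\right) \left(-42911 - 68 \left(\left(\left(-6\right) \left(-4\right) + 4 \left(-8\right)\right) + 1\right)\right) = - 3953 \left(-42911 - 68 \left(\left(24 - 32\right) + 1\right)\right) = - 3953 \left(-42911 - 68 \left(-8 + 1\right)\right) = - 3953 \left(-42911 - -476\right) = - 3953 \left(-42911 + 476\right) = \left(-3953\right) \left(-42435\right) = 167745555$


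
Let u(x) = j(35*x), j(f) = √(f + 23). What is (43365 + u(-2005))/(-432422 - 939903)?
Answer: -8673/274465 - 2*I*√17538/1372325 ≈ -0.0316 - 0.000193*I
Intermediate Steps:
j(f) = √(23 + f)
u(x) = √(23 + 35*x)
(43365 + u(-2005))/(-432422 - 939903) = (43365 + √(23 + 35*(-2005)))/(-432422 - 939903) = (43365 + √(23 - 70175))/(-1372325) = (43365 + √(-70152))*(-1/1372325) = (43365 + 2*I*√17538)*(-1/1372325) = -8673/274465 - 2*I*√17538/1372325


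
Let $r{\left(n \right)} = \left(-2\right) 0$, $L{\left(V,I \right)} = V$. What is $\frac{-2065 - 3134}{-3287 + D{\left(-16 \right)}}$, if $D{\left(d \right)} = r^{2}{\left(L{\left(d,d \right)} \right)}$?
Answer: $\frac{5199}{3287} \approx 1.5817$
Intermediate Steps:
$r{\left(n \right)} = 0$
$D{\left(d \right)} = 0$ ($D{\left(d \right)} = 0^{2} = 0$)
$\frac{-2065 - 3134}{-3287 + D{\left(-16 \right)}} = \frac{-2065 - 3134}{-3287 + 0} = - \frac{5199}{-3287} = \left(-5199\right) \left(- \frac{1}{3287}\right) = \frac{5199}{3287}$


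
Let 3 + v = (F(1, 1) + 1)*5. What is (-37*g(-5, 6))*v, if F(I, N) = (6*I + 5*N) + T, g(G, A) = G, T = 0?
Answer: 10545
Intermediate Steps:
F(I, N) = 5*N + 6*I (F(I, N) = (6*I + 5*N) + 0 = (5*N + 6*I) + 0 = 5*N + 6*I)
v = 57 (v = -3 + ((5*1 + 6*1) + 1)*5 = -3 + ((5 + 6) + 1)*5 = -3 + (11 + 1)*5 = -3 + 12*5 = -3 + 60 = 57)
(-37*g(-5, 6))*v = -37*(-5)*57 = 185*57 = 10545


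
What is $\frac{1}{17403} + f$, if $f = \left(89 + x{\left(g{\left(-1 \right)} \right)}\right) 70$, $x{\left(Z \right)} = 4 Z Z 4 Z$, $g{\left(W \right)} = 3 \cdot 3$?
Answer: $\frac{14317622131}{17403} \approx 8.2271 \cdot 10^{5}$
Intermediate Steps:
$g{\left(W \right)} = 9$
$x{\left(Z \right)} = 16 Z^{3}$ ($x{\left(Z \right)} = 4 Z^{2} \cdot 4 Z = 16 Z^{2} Z = 16 Z^{3}$)
$f = 822710$ ($f = \left(89 + 16 \cdot 9^{3}\right) 70 = \left(89 + 16 \cdot 729\right) 70 = \left(89 + 11664\right) 70 = 11753 \cdot 70 = 822710$)
$\frac{1}{17403} + f = \frac{1}{17403} + 822710 = \frac{14317622131}{17403}$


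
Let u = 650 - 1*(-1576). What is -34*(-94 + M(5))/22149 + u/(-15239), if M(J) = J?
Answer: -455780/48218373 ≈ -0.0094524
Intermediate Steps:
u = 2226 (u = 650 + 1576 = 2226)
-34*(-94 + M(5))/22149 + u/(-15239) = -34*(-94 + 5)/22149 + 2226/(-15239) = -34*(-89)*(1/22149) + 2226*(-1/15239) = 3026*(1/22149) - 318/2177 = 3026/22149 - 318/2177 = -455780/48218373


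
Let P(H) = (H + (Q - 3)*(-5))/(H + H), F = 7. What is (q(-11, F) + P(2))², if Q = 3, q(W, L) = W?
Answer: 441/4 ≈ 110.25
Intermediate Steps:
P(H) = ½ (P(H) = (H + (3 - 3)*(-5))/(H + H) = (H + 0*(-5))/((2*H)) = (H + 0)*(1/(2*H)) = H*(1/(2*H)) = ½)
(q(-11, F) + P(2))² = (-11 + ½)² = (-21/2)² = 441/4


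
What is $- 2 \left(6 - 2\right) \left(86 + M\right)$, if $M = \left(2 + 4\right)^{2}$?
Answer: $-976$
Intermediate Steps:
$M = 36$ ($M = 6^{2} = 36$)
$- 2 \left(6 - 2\right) \left(86 + M\right) = - 2 \left(6 - 2\right) \left(86 + 36\right) = \left(-2\right) 4 \cdot 122 = \left(-8\right) 122 = -976$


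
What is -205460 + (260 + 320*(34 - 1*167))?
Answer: -247760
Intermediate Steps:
-205460 + (260 + 320*(34 - 1*167)) = -205460 + (260 + 320*(34 - 167)) = -205460 + (260 + 320*(-133)) = -205460 + (260 - 42560) = -205460 - 42300 = -247760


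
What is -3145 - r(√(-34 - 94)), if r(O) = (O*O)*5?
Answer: -2505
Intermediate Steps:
r(O) = 5*O² (r(O) = O²*5 = 5*O²)
-3145 - r(√(-34 - 94)) = -3145 - 5*(√(-34 - 94))² = -3145 - 5*(√(-128))² = -3145 - 5*(8*I*√2)² = -3145 - 5*(-128) = -3145 - 1*(-640) = -3145 + 640 = -2505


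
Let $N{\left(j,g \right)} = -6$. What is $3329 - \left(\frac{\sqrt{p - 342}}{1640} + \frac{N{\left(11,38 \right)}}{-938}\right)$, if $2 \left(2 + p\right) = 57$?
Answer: $\frac{1561298}{469} - \frac{i \sqrt{1262}}{3280} \approx 3329.0 - 0.010831 i$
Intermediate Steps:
$p = \frac{53}{2}$ ($p = -2 + \frac{1}{2} \cdot 57 = -2 + \frac{57}{2} = \frac{53}{2} \approx 26.5$)
$3329 - \left(\frac{\sqrt{p - 342}}{1640} + \frac{N{\left(11,38 \right)}}{-938}\right) = 3329 - \left(\frac{\sqrt{\frac{53}{2} - 342}}{1640} - \frac{6}{-938}\right) = 3329 - \left(\sqrt{- \frac{631}{2}} \cdot \frac{1}{1640} - - \frac{3}{469}\right) = 3329 - \left(\frac{i \sqrt{1262}}{2} \cdot \frac{1}{1640} + \frac{3}{469}\right) = 3329 - \left(\frac{i \sqrt{1262}}{3280} + \frac{3}{469}\right) = 3329 - \left(\frac{3}{469} + \frac{i \sqrt{1262}}{3280}\right) = \frac{1561298}{469} - \frac{i \sqrt{1262}}{3280}$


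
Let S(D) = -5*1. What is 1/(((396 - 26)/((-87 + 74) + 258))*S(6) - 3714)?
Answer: -49/182356 ≈ -0.00026871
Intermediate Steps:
S(D) = -5
1/(((396 - 26)/((-87 + 74) + 258))*S(6) - 3714) = 1/(((396 - 26)/((-87 + 74) + 258))*(-5) - 3714) = 1/((370/(-13 + 258))*(-5) - 3714) = 1/((370/245)*(-5) - 3714) = 1/((370*(1/245))*(-5) - 3714) = 1/((74/49)*(-5) - 3714) = 1/(-370/49 - 3714) = 1/(-182356/49) = -49/182356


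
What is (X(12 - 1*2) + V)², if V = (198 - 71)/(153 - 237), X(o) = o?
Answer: 508369/7056 ≈ 72.048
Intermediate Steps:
V = -127/84 (V = 127/(-84) = 127*(-1/84) = -127/84 ≈ -1.5119)
(X(12 - 1*2) + V)² = ((12 - 1*2) - 127/84)² = ((12 - 2) - 127/84)² = (10 - 127/84)² = (713/84)² = 508369/7056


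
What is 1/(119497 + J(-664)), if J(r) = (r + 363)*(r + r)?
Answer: 1/519225 ≈ 1.9259e-6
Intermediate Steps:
J(r) = 2*r*(363 + r) (J(r) = (363 + r)*(2*r) = 2*r*(363 + r))
1/(119497 + J(-664)) = 1/(119497 + 2*(-664)*(363 - 664)) = 1/(119497 + 2*(-664)*(-301)) = 1/(119497 + 399728) = 1/519225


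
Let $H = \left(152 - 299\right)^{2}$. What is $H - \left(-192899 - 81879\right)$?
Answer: $296387$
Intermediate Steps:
$H = 21609$ ($H = \left(152 - 299\right)^{2} = \left(-147\right)^{2} = 21609$)
$H - \left(-192899 - 81879\right) = 21609 - \left(-192899 - 81879\right) = 21609 - -274778 = 21609 + 274778 = 296387$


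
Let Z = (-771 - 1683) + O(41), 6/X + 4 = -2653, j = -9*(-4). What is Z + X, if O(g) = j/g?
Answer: -267235992/108937 ≈ -2453.1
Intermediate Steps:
j = 36
X = -6/2657 (X = 6/(-4 - 2653) = 6/(-2657) = 6*(-1/2657) = -6/2657 ≈ -0.0022582)
O(g) = 36/g
Z = -100578/41 (Z = (-771 - 1683) + 36/41 = -2454 + 36*(1/41) = -2454 + 36/41 = -100578/41 ≈ -2453.1)
Z + X = -100578/41 - 6/2657 = -267235992/108937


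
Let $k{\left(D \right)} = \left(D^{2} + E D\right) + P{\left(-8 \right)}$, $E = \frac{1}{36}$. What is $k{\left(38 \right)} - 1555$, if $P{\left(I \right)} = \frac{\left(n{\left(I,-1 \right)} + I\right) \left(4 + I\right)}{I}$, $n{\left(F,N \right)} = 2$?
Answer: $- \frac{2033}{18} \approx -112.94$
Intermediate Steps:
$E = \frac{1}{36} \approx 0.027778$
$P{\left(I \right)} = \frac{\left(2 + I\right) \left(4 + I\right)}{I}$
$k{\left(D \right)} = -3 + D^{2} + \frac{D}{36}$ ($k{\left(D \right)} = \left(D^{2} + \frac{D}{36}\right) + \left(6 - 8 + \frac{8}{-8}\right) = \left(D^{2} + \frac{D}{36}\right) + \left(6 - 8 + 8 \left(- \frac{1}{8}\right)\right) = \left(D^{2} + \frac{D}{36}\right) - 3 = -3 + D^{2} + \frac{D}{36}$)
$k{\left(38 \right)} - 1555 = \left(-3 + 38^{2} + \frac{1}{36} \cdot 38\right) - 1555 = \left(-3 + 1444 + \frac{19}{18}\right) - 1555 = \frac{25957}{18} - 1555 = - \frac{2033}{18}$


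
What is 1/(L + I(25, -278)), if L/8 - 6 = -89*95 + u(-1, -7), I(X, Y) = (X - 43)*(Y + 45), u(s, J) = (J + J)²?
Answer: -1/61830 ≈ -1.6173e-5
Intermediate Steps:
u(s, J) = 4*J² (u(s, J) = (2*J)² = 4*J²)
I(X, Y) = (-43 + X)*(45 + Y)
L = -66024 (L = 48 + 8*(-89*95 + 4*(-7)²) = 48 + 8*(-8455 + 4*49) = 48 + 8*(-8455 + 196) = 48 + 8*(-8259) = 48 - 66072 = -66024)
1/(L + I(25, -278)) = 1/(-66024 + (-1935 - 43*(-278) + 45*25 + 25*(-278))) = 1/(-66024 + (-1935 + 11954 + 1125 - 6950)) = 1/(-66024 + 4194) = 1/(-61830) = -1/61830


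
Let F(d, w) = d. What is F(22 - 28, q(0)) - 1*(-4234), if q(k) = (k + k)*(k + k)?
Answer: 4228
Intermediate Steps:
q(k) = 4*k² (q(k) = (2*k)*(2*k) = 4*k²)
F(22 - 28, q(0)) - 1*(-4234) = (22 - 28) - 1*(-4234) = -6 + 4234 = 4228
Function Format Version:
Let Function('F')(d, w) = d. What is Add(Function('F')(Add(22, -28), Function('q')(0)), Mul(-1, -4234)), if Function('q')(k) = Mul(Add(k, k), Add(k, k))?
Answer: 4228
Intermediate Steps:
Function('q')(k) = Mul(4, Pow(k, 2)) (Function('q')(k) = Mul(Mul(2, k), Mul(2, k)) = Mul(4, Pow(k, 2)))
Add(Function('F')(Add(22, -28), Function('q')(0)), Mul(-1, -4234)) = Add(Add(22, -28), Mul(-1, -4234)) = Add(-6, 4234) = 4228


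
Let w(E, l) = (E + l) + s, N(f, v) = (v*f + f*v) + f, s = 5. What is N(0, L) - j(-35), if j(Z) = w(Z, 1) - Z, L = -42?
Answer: -6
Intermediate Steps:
N(f, v) = f + 2*f*v (N(f, v) = (f*v + f*v) + f = 2*f*v + f = f + 2*f*v)
w(E, l) = 5 + E + l (w(E, l) = (E + l) + 5 = 5 + E + l)
j(Z) = 6 (j(Z) = (5 + Z + 1) - Z = (6 + Z) - Z = 6)
N(0, L) - j(-35) = 0*(1 + 2*(-42)) - 1*6 = 0*(1 - 84) - 6 = 0*(-83) - 6 = 0 - 6 = -6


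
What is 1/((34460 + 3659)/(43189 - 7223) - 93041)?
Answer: -35966/3346274487 ≈ -1.0748e-5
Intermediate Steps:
1/((34460 + 3659)/(43189 - 7223) - 93041) = 1/(38119/35966 - 93041) = 1/(-3346274487/35966) = -35966/3346274487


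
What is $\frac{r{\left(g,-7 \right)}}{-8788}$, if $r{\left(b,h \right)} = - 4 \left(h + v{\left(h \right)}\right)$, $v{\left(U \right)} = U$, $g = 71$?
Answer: $- \frac{14}{2197} \approx -0.0063723$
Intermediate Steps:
$r{\left(b,h \right)} = - 8 h$ ($r{\left(b,h \right)} = - 4 \left(h + h\right) = - 4 \cdot 2 h = - 8 h$)
$\frac{r{\left(g,-7 \right)}}{-8788} = \frac{\left(-8\right) \left(-7\right)}{-8788} = 56 \left(- \frac{1}{8788}\right) = - \frac{14}{2197}$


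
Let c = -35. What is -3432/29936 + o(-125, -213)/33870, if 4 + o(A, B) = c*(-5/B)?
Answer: -774695506/6748987005 ≈ -0.11479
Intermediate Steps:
o(A, B) = -4 + 175/B (o(A, B) = -4 - (-175)/B = -4 + 175/B)
-3432/29936 + o(-125, -213)/33870 = -3432/29936 + (-4 + 175/(-213))/33870 = -3432*1/29936 + (-4 + 175*(-1/213))*(1/33870) = -429/3742 + (-4 - 175/213)*(1/33870) = -429/3742 - 1027/213*1/33870 = -429/3742 - 1027/7214310 = -774695506/6748987005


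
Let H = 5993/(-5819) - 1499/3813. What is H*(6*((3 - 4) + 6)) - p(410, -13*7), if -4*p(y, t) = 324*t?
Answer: -54831279979/7395949 ≈ -7413.7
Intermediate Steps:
H = -31573990/22187847 (H = 5993*(-1/5819) - 1499*1/3813 = -5993/5819 - 1499/3813 = -31573990/22187847 ≈ -1.4230)
p(y, t) = -81*t
H*(6*((3 - 4) + 6)) - p(410, -13*7) = -63147980*((3 - 4) + 6)/7395949 - (-81)*(-13*7) = -63147980*(-1 + 6)/7395949 - (-81)*(-91) = -63147980*5/7395949 - 1*7371 = -31573990/22187847*30 - 7371 = -315739900/7395949 - 7371 = -54831279979/7395949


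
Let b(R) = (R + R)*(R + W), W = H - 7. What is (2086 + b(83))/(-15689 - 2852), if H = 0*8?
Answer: -14702/18541 ≈ -0.79294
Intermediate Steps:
H = 0
W = -7 (W = 0 - 7 = -7)
b(R) = 2*R*(-7 + R) (b(R) = (R + R)*(R - 7) = (2*R)*(-7 + R) = 2*R*(-7 + R))
(2086 + b(83))/(-15689 - 2852) = (2086 + 2*83*(-7 + 83))/(-15689 - 2852) = (2086 + 2*83*76)/(-18541) = (2086 + 12616)*(-1/18541) = 14702*(-1/18541) = -14702/18541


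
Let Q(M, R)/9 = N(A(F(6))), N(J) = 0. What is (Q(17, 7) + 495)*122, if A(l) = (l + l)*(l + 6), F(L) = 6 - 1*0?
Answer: 60390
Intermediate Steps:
F(L) = 6 (F(L) = 6 + 0 = 6)
A(l) = 2*l*(6 + l) (A(l) = (2*l)*(6 + l) = 2*l*(6 + l))
Q(M, R) = 0 (Q(M, R) = 9*0 = 0)
(Q(17, 7) + 495)*122 = (0 + 495)*122 = 495*122 = 60390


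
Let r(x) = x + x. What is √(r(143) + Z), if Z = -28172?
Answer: I*√27886 ≈ 166.99*I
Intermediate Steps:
r(x) = 2*x
√(r(143) + Z) = √(2*143 - 28172) = √(286 - 28172) = √(-27886) = I*√27886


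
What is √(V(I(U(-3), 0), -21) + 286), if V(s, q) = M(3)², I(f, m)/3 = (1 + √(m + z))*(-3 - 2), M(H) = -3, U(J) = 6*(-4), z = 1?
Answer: √295 ≈ 17.176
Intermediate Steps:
U(J) = -24
I(f, m) = -15 - 15*√(1 + m) (I(f, m) = 3*((1 + √(m + 1))*(-3 - 2)) = 3*((1 + √(1 + m))*(-5)) = 3*(-5 - 5*√(1 + m)) = -15 - 15*√(1 + m))
V(s, q) = 9 (V(s, q) = (-3)² = 9)
√(V(I(U(-3), 0), -21) + 286) = √(9 + 286) = √295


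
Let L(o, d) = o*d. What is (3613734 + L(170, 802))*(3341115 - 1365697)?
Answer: 7407963680932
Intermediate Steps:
L(o, d) = d*o
(3613734 + L(170, 802))*(3341115 - 1365697) = (3613734 + 802*170)*(3341115 - 1365697) = (3613734 + 136340)*1975418 = 3750074*1975418 = 7407963680932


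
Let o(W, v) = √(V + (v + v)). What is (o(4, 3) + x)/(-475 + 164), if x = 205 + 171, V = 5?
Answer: -376/311 - √11/311 ≈ -1.2197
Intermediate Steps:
o(W, v) = √(5 + 2*v) (o(W, v) = √(5 + (v + v)) = √(5 + 2*v))
x = 376
(o(4, 3) + x)/(-475 + 164) = (√(5 + 2*3) + 376)/(-475 + 164) = (√(5 + 6) + 376)/(-311) = (√11 + 376)*(-1/311) = (376 + √11)*(-1/311) = -376/311 - √11/311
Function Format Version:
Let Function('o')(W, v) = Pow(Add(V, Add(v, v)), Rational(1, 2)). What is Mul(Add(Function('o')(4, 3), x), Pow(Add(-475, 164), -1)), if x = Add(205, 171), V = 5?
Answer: Add(Rational(-376, 311), Mul(Rational(-1, 311), Pow(11, Rational(1, 2)))) ≈ -1.2197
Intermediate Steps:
Function('o')(W, v) = Pow(Add(5, Mul(2, v)), Rational(1, 2)) (Function('o')(W, v) = Pow(Add(5, Add(v, v)), Rational(1, 2)) = Pow(Add(5, Mul(2, v)), Rational(1, 2)))
x = 376
Mul(Add(Function('o')(4, 3), x), Pow(Add(-475, 164), -1)) = Mul(Add(Pow(Add(5, Mul(2, 3)), Rational(1, 2)), 376), Pow(Add(-475, 164), -1)) = Mul(Add(Pow(Add(5, 6), Rational(1, 2)), 376), Pow(-311, -1)) = Mul(Add(Pow(11, Rational(1, 2)), 376), Rational(-1, 311)) = Mul(Add(376, Pow(11, Rational(1, 2))), Rational(-1, 311)) = Add(Rational(-376, 311), Mul(Rational(-1, 311), Pow(11, Rational(1, 2))))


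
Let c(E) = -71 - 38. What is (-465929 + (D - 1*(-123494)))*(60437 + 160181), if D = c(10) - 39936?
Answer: -84381972640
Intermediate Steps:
c(E) = -109
D = -40045 (D = -109 - 39936 = -40045)
(-465929 + (D - 1*(-123494)))*(60437 + 160181) = (-465929 + (-40045 - 1*(-123494)))*(60437 + 160181) = (-465929 + (-40045 + 123494))*220618 = (-465929 + 83449)*220618 = -382480*220618 = -84381972640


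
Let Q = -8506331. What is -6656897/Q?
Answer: 6656897/8506331 ≈ 0.78258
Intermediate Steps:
-6656897/Q = -6656897/(-8506331) = -6656897*(-1/8506331) = 6656897/8506331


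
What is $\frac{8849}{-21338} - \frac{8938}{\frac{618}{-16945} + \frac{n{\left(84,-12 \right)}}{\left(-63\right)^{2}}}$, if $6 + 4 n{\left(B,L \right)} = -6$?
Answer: $\frac{4275576962354749}{17807819942} \approx 2.401 \cdot 10^{5}$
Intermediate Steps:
$n{\left(B,L \right)} = -3$ ($n{\left(B,L \right)} = - \frac{3}{2} + \frac{1}{4} \left(-6\right) = - \frac{3}{2} - \frac{3}{2} = -3$)
$\frac{8849}{-21338} - \frac{8938}{\frac{618}{-16945} + \frac{n{\left(84,-12 \right)}}{\left(-63\right)^{2}}} = \frac{8849}{-21338} - \frac{8938}{\frac{618}{-16945} - \frac{3}{\left(-63\right)^{2}}} = 8849 \left(- \frac{1}{21338}\right) - \frac{8938}{618 \left(- \frac{1}{16945}\right) - \frac{3}{3969}} = - \frac{8849}{21338} - \frac{8938}{- \frac{618}{16945} - \frac{1}{1323}} = - \frac{8849}{21338} - \frac{8938}{- \frac{834559}{22418235}} = - \frac{8849}{21338} - - \frac{200374184430}{834559} = - \frac{8849}{21338} + \frac{200374184430}{834559} = \frac{4275576962354749}{17807819942}$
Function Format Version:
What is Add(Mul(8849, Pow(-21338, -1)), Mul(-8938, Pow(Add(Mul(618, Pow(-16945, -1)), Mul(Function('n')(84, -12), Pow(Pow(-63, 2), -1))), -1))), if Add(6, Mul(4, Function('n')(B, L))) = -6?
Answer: Rational(4275576962354749, 17807819942) ≈ 2.4010e+5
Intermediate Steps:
Function('n')(B, L) = -3 (Function('n')(B, L) = Add(Rational(-3, 2), Mul(Rational(1, 4), -6)) = Add(Rational(-3, 2), Rational(-3, 2)) = -3)
Add(Mul(8849, Pow(-21338, -1)), Mul(-8938, Pow(Add(Mul(618, Pow(-16945, -1)), Mul(Function('n')(84, -12), Pow(Pow(-63, 2), -1))), -1))) = Add(Mul(8849, Pow(-21338, -1)), Mul(-8938, Pow(Add(Mul(618, Pow(-16945, -1)), Mul(-3, Pow(Pow(-63, 2), -1))), -1))) = Add(Mul(8849, Rational(-1, 21338)), Mul(-8938, Pow(Add(Mul(618, Rational(-1, 16945)), Mul(-3, Pow(3969, -1))), -1))) = Add(Rational(-8849, 21338), Mul(-8938, Pow(Add(Rational(-618, 16945), Mul(-3, Rational(1, 3969))), -1))) = Add(Rational(-8849, 21338), Mul(-8938, Pow(Add(Rational(-618, 16945), Rational(-1, 1323)), -1))) = Add(Rational(-8849, 21338), Mul(-8938, Pow(Rational(-834559, 22418235), -1))) = Add(Rational(-8849, 21338), Mul(-8938, Rational(-22418235, 834559))) = Add(Rational(-8849, 21338), Rational(200374184430, 834559)) = Rational(4275576962354749, 17807819942)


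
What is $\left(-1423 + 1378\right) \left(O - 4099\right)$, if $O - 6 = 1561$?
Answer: $113940$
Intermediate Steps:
$O = 1567$ ($O = 6 + 1561 = 1567$)
$\left(-1423 + 1378\right) \left(O - 4099\right) = \left(-1423 + 1378\right) \left(1567 - 4099\right) = \left(-45\right) \left(-2532\right) = 113940$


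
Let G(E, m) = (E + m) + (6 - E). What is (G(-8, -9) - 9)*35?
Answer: -420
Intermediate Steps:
G(E, m) = 6 + m
(G(-8, -9) - 9)*35 = ((6 - 9) - 9)*35 = (-3 - 9)*35 = -12*35 = -420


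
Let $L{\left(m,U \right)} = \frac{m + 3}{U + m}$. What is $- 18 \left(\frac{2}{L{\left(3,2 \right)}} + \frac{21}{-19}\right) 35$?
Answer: $- \frac{6720}{19} \approx -353.68$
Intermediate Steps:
$L{\left(m,U \right)} = \frac{3 + m}{U + m}$
$- 18 \left(\frac{2}{L{\left(3,2 \right)}} + \frac{21}{-19}\right) 35 = - 18 \left(\frac{2}{\frac{1}{2 + 3} \left(3 + 3\right)} + \frac{21}{-19}\right) 35 = - 18 \left(\frac{2}{\frac{1}{5} \cdot 6} + 21 \left(- \frac{1}{19}\right)\right) 35 = - 18 \left(\frac{2}{\frac{1}{5} \cdot 6} - \frac{21}{19}\right) 35 = - 18 \left(\frac{2}{\frac{6}{5}} - \frac{21}{19}\right) 35 = - 18 \left(2 \cdot \frac{5}{6} - \frac{21}{19}\right) 35 = - 18 \left(\frac{5}{3} - \frac{21}{19}\right) 35 = \left(-18\right) \frac{32}{57} \cdot 35 = \left(- \frac{192}{19}\right) 35 = - \frac{6720}{19}$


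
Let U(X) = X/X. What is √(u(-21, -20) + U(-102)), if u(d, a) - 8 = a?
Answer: I*√11 ≈ 3.3166*I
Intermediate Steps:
U(X) = 1
u(d, a) = 8 + a
√(u(-21, -20) + U(-102)) = √((8 - 20) + 1) = √(-12 + 1) = √(-11) = I*√11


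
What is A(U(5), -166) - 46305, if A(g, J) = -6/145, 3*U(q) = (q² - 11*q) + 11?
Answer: -6714231/145 ≈ -46305.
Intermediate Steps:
U(q) = 11/3 - 11*q/3 + q²/3 (U(q) = ((q² - 11*q) + 11)/3 = (11 + q² - 11*q)/3 = 11/3 - 11*q/3 + q²/3)
A(g, J) = -6/145 (A(g, J) = -6*1/145 = -6/145)
A(U(5), -166) - 46305 = -6/145 - 46305 = -6714231/145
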